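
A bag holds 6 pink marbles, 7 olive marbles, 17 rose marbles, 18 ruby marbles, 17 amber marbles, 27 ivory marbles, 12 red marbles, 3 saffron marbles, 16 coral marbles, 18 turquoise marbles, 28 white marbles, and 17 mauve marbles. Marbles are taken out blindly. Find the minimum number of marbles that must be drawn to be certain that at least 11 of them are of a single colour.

Put each drawn marble into a box by colour. The largest draw with every box below 11 takes min(count, 10) from each colour; colours with fewer than 10 contribute all they have.
Σ min(cᵢ, 10) = 6 + 7 + 10 + 10 + 10 + 10 + 10 + 3 + 10 + 10 + 10 + 10 = 106.
Draw number 106 + 1 = 107 must push one box to 11.

107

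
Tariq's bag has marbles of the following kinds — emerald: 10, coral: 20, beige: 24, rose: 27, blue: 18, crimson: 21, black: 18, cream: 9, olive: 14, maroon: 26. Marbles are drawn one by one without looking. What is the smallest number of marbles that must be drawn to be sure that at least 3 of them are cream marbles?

181

In the worst case for collecting cream marbles, every non-cream marble comes out first.
There are 10 + 20 + 24 + 27 + 18 + 21 + 18 + 14 + 26 = 178 non-cream marbles altogether.
After those, each further marble must be cream, so 178 + 3 = 181 draws guarantee 3 cream marbles.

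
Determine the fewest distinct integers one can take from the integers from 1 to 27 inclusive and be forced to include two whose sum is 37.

19

A set avoiding the sum 37 can contain at most one of each pair {x, 37−x}, plus the 9 elements whose complement lies outside the range.
The integers 1, …, 18 (18 of them) are such a set: any two sum to at least 1+2 = 3 and at most 17+18 = 35 < 37.
By the pigeonhole principle, any 19th integer completes one of the 9 pairs, so 19 choices force a sum of 37.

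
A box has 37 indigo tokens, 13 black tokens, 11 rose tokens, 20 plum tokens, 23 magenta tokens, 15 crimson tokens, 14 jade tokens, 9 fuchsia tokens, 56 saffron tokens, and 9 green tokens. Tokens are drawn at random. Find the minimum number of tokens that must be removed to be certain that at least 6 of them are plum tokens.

In the worst case for collecting plum tokens, every non-plum token comes out first.
There are 37 + 13 + 11 + 23 + 15 + 14 + 9 + 56 + 9 = 187 non-plum tokens altogether.
After those, each further token must be plum, so 187 + 6 = 193 draws guarantee 6 plum tokens.

193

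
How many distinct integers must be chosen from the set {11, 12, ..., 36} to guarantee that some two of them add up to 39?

18

Group the elements by complementary pair {x, 39−x}: {11,28}, {12,27}, {13,26}, …, giving 9 two-element pairs and 8 integers whose partner 39−x falls outside [11,36].
Treating each of those 17 groups as a pigeonhole, one can pick one integer per group — 17 integers — with no two summing to 39.
The 18th integer lands in an occupied pair, forcing a sum of 39.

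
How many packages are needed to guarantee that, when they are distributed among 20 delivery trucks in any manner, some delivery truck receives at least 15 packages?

281

With 280 packages one could put exactly 14 in each of the 20 delivery trucks, and no delivery truck would reach 15.
By pigeonhole, one more package must land in a delivery truck that already has 14, giving it 15.
So 20 × 14 + 1 = 281 packages are required.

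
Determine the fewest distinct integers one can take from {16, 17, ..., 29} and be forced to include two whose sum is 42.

10

A set avoiding the sum 42 can contain at most one of each pair {x, 42−x}, plus the 4 elements whose complement lies outside the range or equal to its own complement.
The integers 21, …, 29 (9 of them) are such a set: any two sum to at least 21+22 = 43 > 42.
Any 10th integer completes one of the 5 pairs, so 10 choices force a sum of 42.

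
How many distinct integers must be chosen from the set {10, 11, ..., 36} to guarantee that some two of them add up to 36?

Group the elements by complementary pair {x, 36−x}: {10,26}, {11,25}, {12,24}, …, giving 8 two-element pairs, the single value 18 (it cannot pair with itself since the integers are distinct), and 10 integers whose partner 36−x falls outside [10,36].
Treating each of those 19 groups as a pigeonhole, one can pick one integer per group — 19 integers — with no two summing to 36.
The 20th integer lands in an occupied pair, forcing a sum of 36.

20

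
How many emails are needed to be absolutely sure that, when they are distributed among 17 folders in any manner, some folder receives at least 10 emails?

154

With 153 emails one could put exactly 9 in each of the 17 folders, and no folder would reach 10.
One more email must land in a folder that already has 9, giving it 10.
So 17 × 9 + 1 = 154 emails are required.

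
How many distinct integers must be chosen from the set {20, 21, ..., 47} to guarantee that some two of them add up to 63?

17

Group the elements by complementary pair {x, 63−x}: {20,43}, {21,42}, {22,41}, …, giving 12 two-element pairs and 4 integers whose partner 63−x falls outside [20,47].
By pigeonhole, treating each of those 16 groups as a pigeonhole, one can pick one integer per group — 16 integers — with no two summing to 63.
The 17th integer lands in an occupied pair, forcing a sum of 63.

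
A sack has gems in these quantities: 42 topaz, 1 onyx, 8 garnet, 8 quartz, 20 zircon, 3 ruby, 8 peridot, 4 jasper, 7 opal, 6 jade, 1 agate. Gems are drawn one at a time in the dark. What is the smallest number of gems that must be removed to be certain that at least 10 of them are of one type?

65

An adversary could hand out at most 9 gems per type (9 types run out sooner): 9 + 1 + 8 + 8 + 9 + 3 + 8 + 4 + 7 + 6 + 1 = 64 gems and still no type has 10.
Pigeonhole: one more gem lands in a type already at 9, so 65 draws are enough and 64 are not.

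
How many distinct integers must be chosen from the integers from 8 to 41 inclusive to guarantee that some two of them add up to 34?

Two chosen integers sum to 34 exactly when both halves of some pair {x, 34−x} with 8 ≤ x ≤ 34−x ≤ 26 are chosen — 9 such pairs.
The remaining 16 elements (those with no distinct partner in range) can never complete a 34-sum, so the worst case takes all of them and one from each pair: 16 + 9 = 25.
The 26th integer has to be the second member of some pair, so 25 + 1 = 26.

26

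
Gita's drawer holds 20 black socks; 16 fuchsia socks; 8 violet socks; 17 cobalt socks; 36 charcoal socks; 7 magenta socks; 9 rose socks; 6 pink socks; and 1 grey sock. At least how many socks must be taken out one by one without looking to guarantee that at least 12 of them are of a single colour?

76

Put each drawn sock into a box by colour. The largest draw with every box below 12 takes min(count, 11) from each colour; colours with fewer than 11 contribute all they have.
Σ min(cᵢ, 11) = 11 + 11 + 8 + 11 + 11 + 7 + 9 + 6 + 1 = 75.
Draw number 75 + 1 = 76 must push one box to 12.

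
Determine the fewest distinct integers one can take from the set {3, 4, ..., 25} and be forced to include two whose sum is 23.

15

A set avoiding the sum 23 can contain at most one of each pair {x, 23−x}, plus the 5 elements whose complement lies outside the range.
The integers 12, …, 25 (14 of them) are such a set: any two sum to at least 12+13 = 25 > 23.
Any 15th integer completes one of the 9 pairs, so 15 choices force a sum of 23.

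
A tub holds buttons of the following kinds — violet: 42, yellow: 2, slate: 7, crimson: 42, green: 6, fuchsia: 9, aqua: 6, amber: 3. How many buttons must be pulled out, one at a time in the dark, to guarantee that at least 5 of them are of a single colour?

30

By the pigeonhole principle, the 8 colours are the holes; the buttons drawn are the pigeons.
To avoid 5 of any one colour, the worst case takes at most 4 of each colour, or every button of a colour that has fewer than 4.
That gives 4 + 2 + 4 + 4 + 4 + 4 + 4 + 3 = 29 buttons with no colour reaching 5.
The next button forces some colour to 5, so 29 + 1 = 30.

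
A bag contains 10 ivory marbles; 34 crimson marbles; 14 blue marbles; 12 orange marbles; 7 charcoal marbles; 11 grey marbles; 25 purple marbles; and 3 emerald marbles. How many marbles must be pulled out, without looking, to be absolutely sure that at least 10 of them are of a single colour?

The 8 colours are the holes; the marbles drawn are the pigeons.
To avoid 10 of any one colour, the worst case takes at most 9 of each colour, or every marble of a colour that has fewer than 9.
That gives 9 + 9 + 9 + 9 + 7 + 9 + 9 + 3 = 64 marbles with no colour reaching 10.
The next marble forces some colour to 10, so 64 + 1 = 65.

65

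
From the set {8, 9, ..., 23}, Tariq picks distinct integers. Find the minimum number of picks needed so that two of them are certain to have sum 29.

A set avoiding the sum 29 can contain at most one of each pair {x, 29−x}, plus the 2 elements whose complement lies outside the range.
The integers 15, …, 23 (9 of them) are such a set: any two sum to at least 15+16 = 31 > 29.
Any 10th integer completes one of the 7 pairs, so 10 choices force a sum of 29.

10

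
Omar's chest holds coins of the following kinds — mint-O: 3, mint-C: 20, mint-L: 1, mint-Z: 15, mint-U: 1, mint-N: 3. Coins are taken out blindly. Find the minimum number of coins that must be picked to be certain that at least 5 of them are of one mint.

17

Pigeonhole: the 6 mints are the holes; the coins drawn are the pigeons.
To avoid 5 of any one mint, the worst case takes at most 4 of each mint, or every coin of a mint that has fewer than 4.
That gives 3 + 4 + 1 + 4 + 1 + 3 = 16 coins with no mint reaching 5.
The next coin forces some mint to 5, so 16 + 1 = 17.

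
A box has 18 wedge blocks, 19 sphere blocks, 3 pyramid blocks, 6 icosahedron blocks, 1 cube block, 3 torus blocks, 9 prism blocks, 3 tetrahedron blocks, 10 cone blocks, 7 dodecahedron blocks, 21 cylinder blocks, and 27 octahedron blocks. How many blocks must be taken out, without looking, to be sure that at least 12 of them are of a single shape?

By pigeonhole, put each drawn block into a box by shape. The largest draw with every box below 12 takes min(count, 11) from each shape; shapes with fewer than 11 contribute all they have.
Σ min(cᵢ, 11) = 11 + 11 + 3 + 6 + 1 + 3 + 9 + 3 + 10 + 7 + 11 + 11 = 86.
Draw number 86 + 1 = 87 must push one box to 12.

87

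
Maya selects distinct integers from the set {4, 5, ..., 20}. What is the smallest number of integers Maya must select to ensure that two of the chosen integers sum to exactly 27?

A set avoiding the sum 27 can contain at most one of each pair {x, 27−x}, plus the 3 elements whose complement lies outside the range.
The integers 4, …, 13 (10 of them) are such a set: any two sum to at least 4+5 = 9 and at most 12+13 = 25 < 27.
Any 11th integer completes one of the 7 pairs, so 11 choices force a sum of 27.

11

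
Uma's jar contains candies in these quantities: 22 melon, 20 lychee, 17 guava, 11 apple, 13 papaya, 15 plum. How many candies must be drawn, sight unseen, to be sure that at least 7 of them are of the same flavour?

Put each drawn candy into a box by flavour. The largest draw with every box below 7 takes min(count, 6) from each flavour.
Σ min(cᵢ, 6) = 6 + 6 + 6 + 6 + 6 + 6 = 36.
Draw number 36 + 1 = 37 must push one box to 7.

37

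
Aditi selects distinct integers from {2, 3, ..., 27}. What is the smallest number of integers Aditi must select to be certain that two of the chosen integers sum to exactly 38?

A set avoiding the sum 38 can contain at most one of each pair {x, 38−x}, plus the 10 elements whose complement lies outside the range or equal to its own complement.
The integers 2, …, 19 (18 of them) are such a set: any two sum to at least 2+3 = 5 and at most 18+19 = 37 < 38.
Any 19th integer completes one of the 8 pairs, so 19 choices force a sum of 38.

19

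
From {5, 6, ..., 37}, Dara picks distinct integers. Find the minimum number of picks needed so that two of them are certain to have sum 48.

21

Group the elements by complementary pair {x, 48−x}: {11,37}, {12,36}, {13,35}, …, giving 13 two-element pairs, the single value 24 (it cannot pair with itself since the integers are distinct), and 6 integers whose partner 48−x falls outside [5,37].
Pigeonhole: treating each of those 20 groups as a pigeonhole, one can pick one integer per group — 20 integers — with no two summing to 48.
The 21st integer lands in an occupied pair, forcing a sum of 48.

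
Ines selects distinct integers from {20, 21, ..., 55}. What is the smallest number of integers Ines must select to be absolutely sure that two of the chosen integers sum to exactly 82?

Two chosen integers sum to 82 exactly when both halves of some pair {x, 82−x} with 27 ≤ x ≤ 82−x ≤ 55 are chosen — 14 such pairs.
The remaining 8 elements (those with no distinct partner in range) can never complete a 82-sum, so the worst case takes all of them and one from each pair: 8 + 14 = 22.
The 23rd integer has to be the second member of some pair, so 22 + 1 = 23.

23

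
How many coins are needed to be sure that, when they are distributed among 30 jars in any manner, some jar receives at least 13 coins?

361

With 360 coins one could put exactly 12 in each of the 30 jars, and no jar would reach 13.
One more coin must land in a jar that already has 12, giving it 13.
So 30 × 12 + 1 = 361 coins are required.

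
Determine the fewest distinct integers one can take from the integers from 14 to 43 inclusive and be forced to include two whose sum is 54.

A set avoiding the sum 54 can contain at most one of each pair {x, 54−x}, plus the 4 elements whose complement lies outside the range or equal to its own complement.
The integers 27, …, 43 (17 of them) are such a set: any two sum to at least 27+28 = 55 > 54.
Pigeonhole: any 18th integer completes one of the 13 pairs, so 18 choices force a sum of 54.

18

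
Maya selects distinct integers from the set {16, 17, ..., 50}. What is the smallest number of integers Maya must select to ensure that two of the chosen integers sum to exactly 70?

Two chosen integers sum to 70 exactly when both halves of some pair {x, 70−x} with 20 ≤ x ≤ 70−x ≤ 50 are chosen — 15 such pairs.
The remaining 5 elements (those with no distinct partner in range) can never complete a 70-sum, so the worst case takes all of them and one from each pair: 5 + 15 = 20.
The 21st integer has to be the second member of some pair, so 20 + 1 = 21.

21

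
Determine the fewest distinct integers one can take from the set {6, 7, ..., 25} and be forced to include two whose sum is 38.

15

Two chosen integers sum to 38 exactly when both halves of some pair {x, 38−x} with 13 ≤ x ≤ 38−x ≤ 25 are chosen — 6 such pairs.
The remaining 8 elements (those with no distinct partner in range) can never complete a 38-sum, so the worst case takes all of them and one from each pair: 8 + 6 = 14.
By pigeonhole, the 15th integer has to be the second member of some pair, so 14 + 1 = 15.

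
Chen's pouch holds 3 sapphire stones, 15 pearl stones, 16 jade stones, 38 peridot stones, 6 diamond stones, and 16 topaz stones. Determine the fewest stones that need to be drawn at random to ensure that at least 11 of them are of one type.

50

Pigeonhole: put each drawn stone into a box by type. The largest draw with every box below 11 takes min(count, 10) from each type; types with fewer than 10 contribute all they have.
Σ min(cᵢ, 10) = 3 + 10 + 10 + 10 + 6 + 10 = 49.
Draw number 49 + 1 = 50 must push one box to 11.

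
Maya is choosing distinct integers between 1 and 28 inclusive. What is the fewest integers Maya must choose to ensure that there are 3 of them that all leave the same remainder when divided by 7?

The 7 residue classes mod 7 are the pigeonholes.
With 14 integers one could put 2 in each residue class and have no class reach 3.
The 15th integer pushes some class to 3, so 7·2 + 1 = 15.

15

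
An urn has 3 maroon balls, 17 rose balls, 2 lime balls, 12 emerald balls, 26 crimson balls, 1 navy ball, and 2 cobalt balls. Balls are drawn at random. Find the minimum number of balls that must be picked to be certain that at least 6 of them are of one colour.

Pigeonhole: put each drawn ball into a box by colour. The largest draw with every box below 6 takes min(count, 5) from each colour; colours with fewer than 5 contribute all they have.
Σ min(cᵢ, 5) = 3 + 5 + 2 + 5 + 5 + 1 + 2 = 23.
Draw number 23 + 1 = 24 must push one box to 6.

24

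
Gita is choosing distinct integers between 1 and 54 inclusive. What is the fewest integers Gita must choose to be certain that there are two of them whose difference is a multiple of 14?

Integers whose pairwise differences are multiples of 14 are exactly those sharing a remainder mod 14. By pigeonhole, the 14 residue classes mod 14 are the pigeonholes.
With 14 integers one could put 1 in each residue class and have no class reach 2.
The 15th integer pushes some class to 2, so 14·1 + 1 = 15.

15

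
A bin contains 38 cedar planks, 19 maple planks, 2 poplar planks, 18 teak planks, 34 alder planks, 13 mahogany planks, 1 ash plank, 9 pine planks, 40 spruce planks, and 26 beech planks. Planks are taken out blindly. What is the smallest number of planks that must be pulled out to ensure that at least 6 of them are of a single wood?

44

Put each drawn plank into a box by wood. The largest draw with every box below 6 takes min(count, 5) from each wood; woods with fewer than 5 contribute all they have.
Σ min(cᵢ, 5) = 5 + 5 + 2 + 5 + 5 + 5 + 1 + 5 + 5 + 5 = 43.
Draw number 43 + 1 = 44 must push one box to 6.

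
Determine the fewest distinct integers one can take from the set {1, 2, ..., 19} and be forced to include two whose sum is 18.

Two chosen integers sum to 18 exactly when both halves of some pair {x, 18−x} with 1 ≤ x ≤ 18−x ≤ 17 are chosen — 8 such pairs.
The remaining 3 elements (those with no distinct partner in range) can never complete a 18-sum, so the worst case takes all of them and one from each pair: 3 + 8 = 11.
Pigeonhole: the 12th integer has to be the second member of some pair, so 11 + 1 = 12.

12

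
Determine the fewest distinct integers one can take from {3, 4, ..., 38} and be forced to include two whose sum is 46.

22

Two chosen integers sum to 46 exactly when both halves of some pair {x, 46−x} with 8 ≤ x ≤ 46−x ≤ 38 are chosen — 15 such pairs.
The remaining 6 elements (those with no distinct partner in range) can never complete a 46-sum, so the worst case takes all of them and one from each pair: 6 + 15 = 21.
Pigeonhole: the 22nd integer has to be the second member of some pair, so 21 + 1 = 22.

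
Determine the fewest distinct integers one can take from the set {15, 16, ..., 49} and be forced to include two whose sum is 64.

Two chosen integers sum to 64 exactly when both halves of some pair {x, 64−x} with 15 ≤ x ≤ 64−x ≤ 49 are chosen — 17 such pairs.
The remaining 1 element (those with no distinct partner in range) can never complete a 64-sum, so the worst case takes all of them and one from each pair: 1 + 17 = 18.
By pigeonhole, the 19th integer has to be the second member of some pair, so 18 + 1 = 19.

19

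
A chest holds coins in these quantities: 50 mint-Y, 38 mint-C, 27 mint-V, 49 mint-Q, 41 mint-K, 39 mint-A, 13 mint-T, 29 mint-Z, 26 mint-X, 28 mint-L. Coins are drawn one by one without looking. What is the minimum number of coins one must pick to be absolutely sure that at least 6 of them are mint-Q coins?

297

In the worst case for collecting mint-Q coins, every non-mint-Q coin comes out first.
There are 50 + 38 + 27 + 41 + 39 + 13 + 29 + 26 + 28 = 291 non-mint-Q coins altogether.
After those, each further coin must be mint-Q, so 291 + 6 = 297 draws guarantee 6 mint-Q coins.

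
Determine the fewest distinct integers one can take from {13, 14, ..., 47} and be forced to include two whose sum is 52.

23

Group the elements by complementary pair {x, 52−x}: {13,39}, {14,38}, {15,37}, …, giving 13 two-element pairs, the single value 26 (it cannot pair with itself since the integers are distinct), and 8 integers whose partner 52−x falls outside [13,47].
By pigeonhole, treating each of those 22 groups as a pigeonhole, one can pick one integer per group — 22 integers — with no two summing to 52.
The 23rd integer lands in an occupied pair, forcing a sum of 52.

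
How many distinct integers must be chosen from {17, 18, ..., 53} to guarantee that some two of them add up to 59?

25

A set avoiding the sum 59 can contain at most one of each pair {x, 59−x}, plus the 11 elements whose complement lies outside the range.
The integers 30, …, 53 (24 of them) are such a set: any two sum to at least 30+31 = 61 > 59.
By the pigeonhole principle, any 25th integer completes one of the 13 pairs, so 25 choices force a sum of 59.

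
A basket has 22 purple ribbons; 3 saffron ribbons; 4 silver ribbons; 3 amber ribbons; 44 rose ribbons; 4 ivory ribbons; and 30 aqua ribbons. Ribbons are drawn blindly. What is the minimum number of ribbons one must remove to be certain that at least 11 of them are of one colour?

By the pigeonhole principle, the 7 colours are the holes; the ribbons drawn are the pigeons.
To avoid 11 of any one colour, the worst case takes at most 10 of each colour, or every ribbon of a colour that has fewer than 10.
That gives 10 + 3 + 4 + 3 + 10 + 4 + 10 = 44 ribbons with no colour reaching 11.
The next ribbon forces some colour to 11, so 44 + 1 = 45.

45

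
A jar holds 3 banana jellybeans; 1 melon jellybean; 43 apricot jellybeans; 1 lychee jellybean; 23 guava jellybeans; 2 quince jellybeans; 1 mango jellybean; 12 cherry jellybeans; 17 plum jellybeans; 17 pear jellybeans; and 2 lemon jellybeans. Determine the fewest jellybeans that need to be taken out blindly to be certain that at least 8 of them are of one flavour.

46

Pigeonhole: the 11 flavours are the holes; the jellybeans drawn are the pigeons.
To avoid 8 of any one flavour, the worst case takes at most 7 of each flavour, or every jellybean of a flavour that has fewer than 7.
That gives 3 + 1 + 7 + 1 + 7 + 2 + 1 + 7 + 7 + 7 + 2 = 45 jellybeans with no flavour reaching 8.
The next jellybean forces some flavour to 8, so 45 + 1 = 46.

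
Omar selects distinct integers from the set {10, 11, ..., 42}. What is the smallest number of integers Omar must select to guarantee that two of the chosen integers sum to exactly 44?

Two chosen integers sum to 44 exactly when both halves of some pair {x, 44−x} with 10 ≤ x ≤ 44−x ≤ 34 are chosen — 12 such pairs.
The remaining 9 elements (those with no distinct partner in range) can never complete a 44-sum, so the worst case takes all of them and one from each pair: 9 + 12 = 21.
By pigeonhole, the 22nd integer has to be the second member of some pair, so 21 + 1 = 22.

22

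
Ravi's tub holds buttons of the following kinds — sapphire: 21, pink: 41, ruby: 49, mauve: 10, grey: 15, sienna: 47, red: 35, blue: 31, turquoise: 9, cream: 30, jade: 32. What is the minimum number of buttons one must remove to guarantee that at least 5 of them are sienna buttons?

In the worst case for collecting sienna buttons, every non-sienna button comes out first.
There are 21 + 41 + 49 + 10 + 15 + 35 + 31 + 9 + 30 + 32 = 273 non-sienna buttons altogether.
After those, each further button must be sienna, so 273 + 5 = 278 draws guarantee 5 sienna buttons.

278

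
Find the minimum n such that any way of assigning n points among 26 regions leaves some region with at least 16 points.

With 390 points one could put exactly 15 in each of the 26 regions, and no region would reach 16.
By the pigeonhole principle, one more point must land in a region that already has 15, giving it 16.
So 26 × 15 + 1 = 391 points are required.

391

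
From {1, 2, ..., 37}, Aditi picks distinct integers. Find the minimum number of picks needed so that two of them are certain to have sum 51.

Group the elements by complementary pair {x, 51−x}: {14,37}, {15,36}, {16,35}, …, giving 12 two-element pairs and 13 integers whose partner 51−x falls outside [1,37].
Treating each of those 25 groups as a pigeonhole, one can pick one integer per group — 25 integers — with no two summing to 51.
The 26th integer lands in an occupied pair, forcing a sum of 51.

26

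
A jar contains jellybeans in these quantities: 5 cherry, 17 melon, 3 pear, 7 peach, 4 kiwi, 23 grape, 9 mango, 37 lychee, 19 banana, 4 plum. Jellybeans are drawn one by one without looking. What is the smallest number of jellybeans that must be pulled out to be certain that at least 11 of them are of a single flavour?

73

Pigeonhole: put each drawn jellybean into a box by flavour. The largest draw with every box below 11 takes min(count, 10) from each flavour; flavours with fewer than 10 contribute all they have.
Σ min(cᵢ, 10) = 5 + 10 + 3 + 7 + 4 + 10 + 9 + 10 + 10 + 4 = 72.
Draw number 72 + 1 = 73 must push one box to 11.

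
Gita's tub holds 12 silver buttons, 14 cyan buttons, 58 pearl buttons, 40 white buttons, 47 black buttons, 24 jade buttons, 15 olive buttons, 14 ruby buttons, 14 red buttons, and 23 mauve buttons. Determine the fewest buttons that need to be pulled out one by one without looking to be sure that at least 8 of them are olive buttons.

254

In the worst case for collecting olive buttons, every non-olive button comes out first.
There are 12 + 14 + 58 + 40 + 47 + 24 + 14 + 14 + 23 = 246 non-olive buttons altogether.
After those, each further button must be olive, so 246 + 8 = 254 draws guarantee 8 olive buttons.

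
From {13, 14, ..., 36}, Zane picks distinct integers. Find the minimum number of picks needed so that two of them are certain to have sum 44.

16

Group the elements by complementary pair {x, 44−x}: {13,31}, {14,30}, {15,29}, …, giving 9 two-element pairs; the single value 22 (it cannot pair with itself since the integers are distinct); and 5 integers whose partner 44−x falls outside [13,36].
By pigeonhole, treating each of those 15 groups as a pigeonhole, one can pick one integer per group — 15 integers — with no two summing to 44.
The 16th integer lands in an occupied pair, forcing a sum of 44.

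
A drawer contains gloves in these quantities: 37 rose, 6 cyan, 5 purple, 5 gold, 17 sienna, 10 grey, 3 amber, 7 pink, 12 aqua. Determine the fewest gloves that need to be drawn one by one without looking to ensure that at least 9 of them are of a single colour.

59

Pigeonhole: the 9 colours are the holes; the gloves drawn are the pigeons.
To avoid 9 of any one colour, the worst case takes at most 8 of each colour, or every glove of a colour that has fewer than 8.
That gives 8 + 6 + 5 + 5 + 8 + 8 + 3 + 7 + 8 = 58 gloves with no colour reaching 9.
The next glove forces some colour to 9, so 58 + 1 = 59.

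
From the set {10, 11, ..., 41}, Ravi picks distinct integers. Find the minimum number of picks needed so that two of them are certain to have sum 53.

18

Group the elements by complementary pair {x, 53−x}: {12,41}, {13,40}, {14,39}, …, giving 15 two-element pairs and 2 integers whose partner 53−x falls outside [10,41].
Treating each of those 17 groups as a pigeonhole, one can pick one integer per group — 17 integers — with no two summing to 53.
The 18th integer lands in an occupied pair, forcing a sum of 53.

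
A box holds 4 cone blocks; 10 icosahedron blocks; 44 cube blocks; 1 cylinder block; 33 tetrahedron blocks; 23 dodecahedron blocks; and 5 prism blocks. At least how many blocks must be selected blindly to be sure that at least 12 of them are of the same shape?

54

An adversary could hand out at most 11 blocks per shape (4 shapes run out sooner): 4 + 10 + 11 + 1 + 11 + 11 + 5 = 53 blocks and still no shape has 12.
One more block lands in a shape already at 11, so 54 draws are enough and 53 are not.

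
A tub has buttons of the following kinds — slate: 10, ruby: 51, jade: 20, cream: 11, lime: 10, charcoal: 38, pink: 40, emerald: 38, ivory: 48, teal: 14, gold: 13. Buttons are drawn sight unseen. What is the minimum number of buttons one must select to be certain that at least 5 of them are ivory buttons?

250

In the worst case for collecting ivory buttons, every non-ivory button comes out first.
There are 10 + 51 + 20 + 11 + 10 + 38 + 40 + 38 + 14 + 13 = 245 non-ivory buttons altogether.
After those, each further button must be ivory, so 245 + 5 = 250 draws guarantee 5 ivory buttons.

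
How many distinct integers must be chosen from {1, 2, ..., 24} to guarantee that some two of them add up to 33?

Two chosen integers sum to 33 exactly when both halves of some pair {x, 33−x} with 9 ≤ x ≤ 33−x ≤ 24 are chosen — 8 such pairs.
The remaining 8 elements (those with no distinct partner in range) can never complete a 33-sum, so the worst case takes all of them and one from each pair: 8 + 8 = 16.
The 17th integer has to be the second member of some pair, so 16 + 1 = 17.

17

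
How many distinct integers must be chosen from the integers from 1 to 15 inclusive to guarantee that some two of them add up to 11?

Two chosen integers sum to 11 exactly when both halves of some pair {x, 11−x} with 1 ≤ x ≤ 11−x ≤ 10 are chosen — 5 such pairs.
The remaining 5 elements (those with no distinct partner in range) can never complete a 11-sum, so the worst case takes all of them and one from each pair: 5 + 5 = 10.
Pigeonhole: the 11th integer has to be the second member of some pair, so 10 + 1 = 11.

11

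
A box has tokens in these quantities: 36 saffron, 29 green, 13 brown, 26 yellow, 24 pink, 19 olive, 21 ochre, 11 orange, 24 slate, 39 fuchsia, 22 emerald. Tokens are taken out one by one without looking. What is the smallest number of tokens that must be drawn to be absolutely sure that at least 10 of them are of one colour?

An adversary could hand out at most 9 tokens per colour: 9 + 9 + 9 + 9 + 9 + 9 + 9 + 9 + 9 + 9 + 9 = 99 tokens and still no colour has 10.
By the pigeonhole principle, one more token lands in a colour already at 9, so 100 draws are enough and 99 are not.

100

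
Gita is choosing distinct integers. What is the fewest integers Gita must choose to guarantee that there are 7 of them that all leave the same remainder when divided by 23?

139

Pigeonhole: the 23 residue classes mod 23 are the pigeonholes.
With 138 integers one could put 6 in each residue class and have no class reach 7.
The 139th integer pushes some class to 7, so 23·6 + 1 = 139.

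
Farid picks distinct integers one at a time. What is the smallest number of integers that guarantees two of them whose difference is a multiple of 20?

Integers whose pairwise differences are multiples of 20 are exactly those sharing a remainder mod 20. The 20 residue classes mod 20 are the pigeonholes.
With 20 integers one could put 1 in each residue class and have no class reach 2.
The 21st integer pushes some class to 2, so 20·1 + 1 = 21.

21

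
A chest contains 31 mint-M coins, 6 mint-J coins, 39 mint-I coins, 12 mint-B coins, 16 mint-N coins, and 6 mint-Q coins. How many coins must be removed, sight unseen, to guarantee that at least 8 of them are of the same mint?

41

An adversary could hand out at most 7 coins per mint (mint-J, mint-Q run out sooner): 7 + 6 + 7 + 7 + 7 + 6 = 40 coins and still no mint has 8.
By the pigeonhole principle, one more coin lands in a mint already at 7, so 41 draws are enough and 40 are not.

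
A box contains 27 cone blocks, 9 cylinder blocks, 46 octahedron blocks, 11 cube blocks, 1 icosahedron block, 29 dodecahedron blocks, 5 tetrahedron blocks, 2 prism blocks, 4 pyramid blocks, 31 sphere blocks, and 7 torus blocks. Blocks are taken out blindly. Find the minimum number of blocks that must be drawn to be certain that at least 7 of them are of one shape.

An adversary could hand out at most 6 blocks per shape (4 shapes run out sooner): 6 + 6 + 6 + 6 + 1 + 6 + 5 + 2 + 4 + 6 + 6 = 54 blocks and still no shape has 7.
By the pigeonhole principle, one more block lands in a shape already at 6, so 55 draws are enough and 54 are not.

55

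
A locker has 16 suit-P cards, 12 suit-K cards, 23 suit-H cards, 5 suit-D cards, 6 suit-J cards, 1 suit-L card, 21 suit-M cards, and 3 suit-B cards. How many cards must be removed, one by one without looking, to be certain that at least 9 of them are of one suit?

48

By the pigeonhole principle, put each drawn card into a box by suit. The largest draw with every box below 9 takes min(count, 8) from each suit; suits with fewer than 8 contribute all they have.
Σ min(cᵢ, 8) = 8 + 8 + 8 + 5 + 6 + 1 + 8 + 3 = 47.
Draw number 47 + 1 = 48 must push one box to 9.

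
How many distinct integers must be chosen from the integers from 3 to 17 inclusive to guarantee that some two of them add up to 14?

Two chosen integers sum to 14 exactly when both halves of some pair {x, 14−x} with 3 ≤ x ≤ 14−x ≤ 11 are chosen — 4 such pairs.
The remaining 7 elements (those with no distinct partner in range) can never complete a 14-sum, so the worst case takes all of them and one from each pair: 7 + 4 = 11.
Pigeonhole: the 12th integer has to be the second member of some pair, so 11 + 1 = 12.

12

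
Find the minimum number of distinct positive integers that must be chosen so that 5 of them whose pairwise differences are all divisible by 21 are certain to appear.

Integers whose pairwise differences are multiples of 21 are exactly those sharing a remainder mod 21. The 21 residue classes mod 21 are the pigeonholes.
With 84 integers one could put 4 in each residue class and have no class reach 5.
The 85th integer pushes some class to 5, so 21·4 + 1 = 85.

85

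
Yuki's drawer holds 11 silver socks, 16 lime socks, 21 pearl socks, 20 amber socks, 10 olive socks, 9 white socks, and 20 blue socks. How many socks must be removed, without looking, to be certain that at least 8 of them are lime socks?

In the worst case for collecting lime socks, every non-lime sock comes out first.
There are 11 + 21 + 20 + 10 + 9 + 20 = 91 non-lime socks altogether.
After those, each further sock must be lime, so 91 + 8 = 99 draws guarantee 8 lime socks.

99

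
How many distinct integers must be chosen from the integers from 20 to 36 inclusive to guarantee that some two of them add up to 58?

11

Group the elements by complementary pair {x, 58−x}: {22,36}, {23,35}, {24,34}, …, giving 7 two-element pairs, the single value 29 (it cannot pair with itself since the integers are distinct), and 2 integers whose partner 58−x falls outside [20,36].
Treating each of those 10 groups as a pigeonhole, one can pick one integer per group — 10 integers — with no two summing to 58.
The 11th integer lands in an occupied pair, forcing a sum of 58.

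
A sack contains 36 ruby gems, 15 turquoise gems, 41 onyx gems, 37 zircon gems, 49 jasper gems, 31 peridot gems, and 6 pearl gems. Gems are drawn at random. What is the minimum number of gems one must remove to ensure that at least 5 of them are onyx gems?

179

In the worst case for collecting onyx gems, every non-onyx gem comes out first.
There are 36 + 15 + 37 + 49 + 31 + 6 = 174 non-onyx gems altogether.
After those, each further gem must be onyx, so 174 + 5 = 179 draws guarantee 5 onyx gems.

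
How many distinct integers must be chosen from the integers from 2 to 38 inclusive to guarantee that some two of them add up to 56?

28

Group the elements by complementary pair {x, 56−x}: {18,38}, {19,37}, {20,36}, …, giving 10 two-element pairs, the single value 28 (it cannot pair with itself since the integers are distinct), and 16 integers whose partner 56−x falls outside [2,38].
Treating each of those 27 groups as a pigeonhole, one can pick one integer per group — 27 integers — with no two summing to 56.
The 28th integer lands in an occupied pair, forcing a sum of 56.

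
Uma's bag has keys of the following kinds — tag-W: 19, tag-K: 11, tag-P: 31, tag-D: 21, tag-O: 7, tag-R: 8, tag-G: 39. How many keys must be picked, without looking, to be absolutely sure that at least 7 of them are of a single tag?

An adversary could hand out at most 6 keys per tag: 6 + 6 + 6 + 6 + 6 + 6 + 6 = 42 keys and still no tag has 7.
By pigeonhole, one more key lands in a tag already at 6, so 43 draws are enough and 42 are not.

43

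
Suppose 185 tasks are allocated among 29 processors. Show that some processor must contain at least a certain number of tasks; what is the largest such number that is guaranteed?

The 29 processors are the holes and the 185 tasks are the pigeons.
If every processor held at most 6 tasks, the total would be at most 29 × 6 = 174, which is less than 185.
So some processor holds at least ⌈185/29⌉ = 7 tasks.

7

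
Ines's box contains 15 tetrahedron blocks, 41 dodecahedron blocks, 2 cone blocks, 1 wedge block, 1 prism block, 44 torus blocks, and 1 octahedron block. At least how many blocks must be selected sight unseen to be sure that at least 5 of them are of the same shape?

An adversary could hand out at most 4 blocks per shape (4 shapes run out sooner): 4 + 4 + 2 + 1 + 1 + 4 + 1 = 17 blocks and still no shape has 5.
Pigeonhole: one more block lands in a shape already at 4, so 18 draws are enough and 17 are not.

18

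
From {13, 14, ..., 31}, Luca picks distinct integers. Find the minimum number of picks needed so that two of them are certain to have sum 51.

14

Group the elements by complementary pair {x, 51−x}: {20,31}, {21,30}, {22,29}, …, giving 6 two-element pairs and 7 integers whose partner 51−x falls outside [13,31].
Treating each of those 13 groups as a pigeonhole, one can pick one integer per group — 13 integers — with no two summing to 51.
The 14th integer lands in an occupied pair, forcing a sum of 51.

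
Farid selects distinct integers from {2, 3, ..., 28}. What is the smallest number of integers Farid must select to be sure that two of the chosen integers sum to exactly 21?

19

A set avoiding the sum 21 can contain at most one of each pair {x, 21−x}, plus the 9 elements whose complement lies outside the range.
The integers 11, …, 28 (18 of them) are such a set: any two sum to at least 11+12 = 23 > 21.
By the pigeonhole principle, any 19th integer completes one of the 9 pairs, so 19 choices force a sum of 21.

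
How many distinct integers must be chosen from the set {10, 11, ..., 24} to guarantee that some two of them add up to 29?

11

Two chosen integers sum to 29 exactly when both halves of some pair {x, 29−x} with 10 ≤ x ≤ 29−x ≤ 19 are chosen — 5 such pairs.
The remaining 5 elements (those with no distinct partner in range) can never complete a 29-sum, so the worst case takes all of them and one from each pair: 5 + 5 = 10.
The 11th integer has to be the second member of some pair, so 10 + 1 = 11.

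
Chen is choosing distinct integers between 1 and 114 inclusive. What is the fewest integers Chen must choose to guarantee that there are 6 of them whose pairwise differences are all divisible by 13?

Integers whose pairwise differences are multiples of 13 are exactly those sharing a remainder mod 13. The 13 residue classes mod 13 are the pigeonholes.
With 65 integers one could put 5 in each residue class and have no class reach 6.
The 66th integer pushes some class to 6, so 13·5 + 1 = 66.

66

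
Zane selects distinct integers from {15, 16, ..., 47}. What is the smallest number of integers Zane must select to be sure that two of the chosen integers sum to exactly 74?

Group the elements by complementary pair {x, 74−x}: {27,47}, {28,46}, {29,45}, …, giving 10 two-element pairs, the single value 37 (it cannot pair with itself since the integers are distinct), and 12 integers whose partner 74−x falls outside [15,47].
Treating each of those 23 groups as a pigeonhole, one can pick one integer per group — 23 integers — with no two summing to 74.
The 24th integer lands in an occupied pair, forcing a sum of 74.

24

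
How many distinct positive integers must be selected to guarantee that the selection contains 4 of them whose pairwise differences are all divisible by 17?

Integers whose pairwise differences are multiples of 17 are exactly those sharing a remainder mod 17. Pigeonhole: the 17 residue classes mod 17 are the pigeonholes.
With 51 integers one could put 3 in each residue class and have no class reach 4.
The 52nd integer pushes some class to 4, so 17·3 + 1 = 52.

52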